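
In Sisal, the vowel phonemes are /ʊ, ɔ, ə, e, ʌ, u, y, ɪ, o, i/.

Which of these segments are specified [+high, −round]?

Eliminate segments failing any feature: /ʊ, u, y/ are [+round]; /ɔ, ə, e, ʌ, o/ are [−high]. The remaining /ɪ, i/ satisfy [+high], [−round].

ɪ, i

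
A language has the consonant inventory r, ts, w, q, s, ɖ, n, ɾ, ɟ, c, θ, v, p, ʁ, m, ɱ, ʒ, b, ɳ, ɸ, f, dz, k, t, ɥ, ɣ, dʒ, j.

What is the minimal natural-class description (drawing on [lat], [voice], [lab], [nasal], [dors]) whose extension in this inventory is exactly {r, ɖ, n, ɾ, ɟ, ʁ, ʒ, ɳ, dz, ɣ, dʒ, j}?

[+voice, −lab]

/r, ɖ, n, ɾ, ɟ, ʁ, ʒ, ɳ, dz, ɣ, dʒ, j/ are all [+voice], [−labial], and no other segment in the inventory matches both values. Dropping any one of them over-generates: [−labial] alone would also admit /ts, q, s, c, …/; [+voice] alone would also admit /w, v, m, ɱ, …/. No other single listed feature picks out exactly this set either, so fewer than two features will not do.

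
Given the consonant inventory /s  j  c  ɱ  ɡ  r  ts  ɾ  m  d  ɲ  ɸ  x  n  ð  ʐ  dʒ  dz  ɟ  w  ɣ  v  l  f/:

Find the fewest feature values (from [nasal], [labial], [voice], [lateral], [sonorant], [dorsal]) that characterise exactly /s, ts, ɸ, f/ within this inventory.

Every target segment is [-voice], [-dorsal]; each remaining inventory member fails at least one of these. Each conjunct is needed — [-dorsal] alone would also admit /ɱ, r, ɾ, m, …/; [-voice] alone would also admit /c, x/ — and no other single listed feature has exactly this extension, so two is the minimum.

[-voice, -dorsal]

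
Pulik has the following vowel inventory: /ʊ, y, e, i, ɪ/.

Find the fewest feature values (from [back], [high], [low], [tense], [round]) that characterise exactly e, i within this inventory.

[−round, +tense]

Every target segment is [−round], [+tense]; each remaining inventory member fails at least one of these. Each conjunct is needed — [+tense] alone would also admit /y/; [−round] alone would also admit /ɪ/ — and no other single listed feature has exactly this extension, so two is the minimum.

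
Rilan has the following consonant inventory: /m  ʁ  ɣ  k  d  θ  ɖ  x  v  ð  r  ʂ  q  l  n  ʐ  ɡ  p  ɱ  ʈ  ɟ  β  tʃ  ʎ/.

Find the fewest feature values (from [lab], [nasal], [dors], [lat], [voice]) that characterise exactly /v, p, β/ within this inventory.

Every target segment is [−nasal], [+labial]; each remaining inventory member fails at least one of these. Each conjunct is needed — [+labial] alone would also admit /m, ɱ/; [−nasal] alone would also admit /ʁ, ɣ, k, d, …/ — and no other single listed feature has exactly this extension, so two is the minimum.

[−nasal, +lab]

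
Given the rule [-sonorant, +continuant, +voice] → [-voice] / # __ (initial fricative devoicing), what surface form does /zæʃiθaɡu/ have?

/z/ satisfies [-sonorant, +continuant, +voice] and sits in # __. The [-voice] counterpart of the voiced alveolar fricative is /s/. Other segments in /zæʃiθaɡu/ either fail the structural description or are not in the environment, so the surface form is [sæʃiθaɡu].

[sæʃiθaɡu]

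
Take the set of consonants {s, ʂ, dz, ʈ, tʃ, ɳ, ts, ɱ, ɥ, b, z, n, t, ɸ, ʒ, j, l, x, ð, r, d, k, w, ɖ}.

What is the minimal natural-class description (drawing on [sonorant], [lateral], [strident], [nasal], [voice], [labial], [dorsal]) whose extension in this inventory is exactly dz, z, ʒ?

Every target segment is [+voice], [+strident]; each remaining inventory member fails at least one of these. Each conjunct is needed — [+strident] alone would also admit /s, ʂ, tʃ, ts/; [+voice] alone would also admit /ɳ, ɱ, ɥ, b, …/ — and no other single listed feature has exactly this extension, so two is the minimum.

[+voice, +strident]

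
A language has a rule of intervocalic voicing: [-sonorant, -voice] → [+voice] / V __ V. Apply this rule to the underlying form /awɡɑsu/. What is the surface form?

[awɡɑzu]

The only segment in the rule's environment that also matches [-sonorant, -voice] is /s/. Applying [+voice] turns the voiceless alveolar fricative into /z/ (voiced alveolar fricative), giving [awɡɑzu].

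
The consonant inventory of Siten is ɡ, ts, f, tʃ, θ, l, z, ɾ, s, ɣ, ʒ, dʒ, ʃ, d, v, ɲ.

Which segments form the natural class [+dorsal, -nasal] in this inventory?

Checking each segment against [+dorsal], [-nasal]: /ɡ/ (voiced velar stop), /ɣ/ (voiced velar fricative) satisfy every feature; every other segment in the inventory fails at least one.

ɡ, ɣ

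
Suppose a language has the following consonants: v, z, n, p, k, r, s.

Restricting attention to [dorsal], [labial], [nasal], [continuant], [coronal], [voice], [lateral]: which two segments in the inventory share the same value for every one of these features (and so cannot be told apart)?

/r/ (alveolar trill) and /z/ (voiced alveolar fricative) are both [−dorsal], [−labial], [−nasal], [+continuant], [+coronal], [+voice], [−lateral], so none of the listed features separates them. (They do differ in [sonorant] and [strident], which are not among the given features.) Every other pair in the inventory differs on at least one listed feature.

r, z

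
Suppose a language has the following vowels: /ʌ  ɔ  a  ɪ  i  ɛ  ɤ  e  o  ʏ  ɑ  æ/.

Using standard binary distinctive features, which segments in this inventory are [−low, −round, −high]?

ʌ, ɛ, ɤ, e

Checking each segment against [−low], [−round], [−high]: /ʌ/ (mid back unrounded lax vowel), /ɛ/ (mid front unrounded lax vowel), /ɤ/ (mid back unrounded tense vowel), /e/ (mid front unrounded tense vowel) satisfy every feature; every other segment in the inventory fails at least one.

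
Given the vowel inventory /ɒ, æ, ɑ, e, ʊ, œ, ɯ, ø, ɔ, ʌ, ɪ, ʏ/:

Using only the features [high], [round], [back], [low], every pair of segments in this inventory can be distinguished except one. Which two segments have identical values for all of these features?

Both /œ/ and /ø/ are [-high], [+round], [-back], [-low]. Since the list omits [tense] — which does distinguish the mid front rounded lax vowel from the mid front rounded tense vowel — this pair collapses; all other pairs remain distinct.

œ, ø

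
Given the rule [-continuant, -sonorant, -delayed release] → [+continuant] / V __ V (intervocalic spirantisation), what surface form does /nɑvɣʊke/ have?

The only segment in the rule's environment that also matches [-continuant, -sonorant, -delayed release] is /k/. Applying [+continuant] turns the voiceless velar stop into /x/ (voiceless velar fricative), giving [nɑvɣʊxe].

[nɑvɣʊxe]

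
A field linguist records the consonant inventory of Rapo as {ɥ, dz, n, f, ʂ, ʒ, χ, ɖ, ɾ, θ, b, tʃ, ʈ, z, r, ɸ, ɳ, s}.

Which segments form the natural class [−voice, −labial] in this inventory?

Checking each segment against [−voice], [−labial]: /ʂ/ (voiceless retroflex fricative), /χ/ (voiceless uvular fricative), /θ/ (voiceless dental fricative), /tʃ/ (voiceless postalveolar affricate), /ʈ/ (voiceless retroflex stop), /s/ (voiceless alveolar fricative) satisfy every feature; every other segment in the inventory fails at least one.

ʂ, χ, θ, tʃ, ʈ, s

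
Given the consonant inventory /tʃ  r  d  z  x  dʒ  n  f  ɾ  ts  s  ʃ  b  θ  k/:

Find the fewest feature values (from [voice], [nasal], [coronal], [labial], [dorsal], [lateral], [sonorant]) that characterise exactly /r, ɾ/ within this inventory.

The class [+sonorant], [-nasal] has exactly /r, ɾ/ as its extension in this inventory. No smaller conjunction from the listed features achieves this: [-nasal] alone would also admit /tʃ, d, z, x, …/; [+sonorant] alone would also admit /n/; and checking the remaining single features turns up none with this extension.

[+sonorant, -nasal]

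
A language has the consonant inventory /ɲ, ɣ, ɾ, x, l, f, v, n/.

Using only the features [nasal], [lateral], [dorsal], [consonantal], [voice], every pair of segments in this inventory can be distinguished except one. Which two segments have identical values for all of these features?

Both /ɾ/ and /v/ are [−nasal], [−lateral], [−dorsal], [+consonantal], [+voice]. Since the list omits [sonorant], [labial] and [coronal] — which do distinguish the alveolar tap from the voiced labiodental fricative — this pair collapses; all other pairs remain distinct.

ɾ, v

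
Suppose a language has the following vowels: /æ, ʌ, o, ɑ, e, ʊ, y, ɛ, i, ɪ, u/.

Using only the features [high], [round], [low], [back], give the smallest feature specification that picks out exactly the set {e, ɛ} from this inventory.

[-high, -low, -back]

The class [-high], [-low], [-back] has exactly /e, ɛ/ as its extension in this inventory. No smaller conjunction from the listed features achieves this: [-low, -back] alone would also admit /y, i, ɪ/; [-high, -back] alone would also admit /æ/; [-high, -low] alone would also admit /ʌ, o/; and checking the remaining two-feature bundles turns up none with this extension.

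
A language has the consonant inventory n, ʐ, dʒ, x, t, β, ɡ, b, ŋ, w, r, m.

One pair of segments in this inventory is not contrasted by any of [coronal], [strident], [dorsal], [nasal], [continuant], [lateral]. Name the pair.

w, x

On the given features, /w/ and /x/ have an identical profile: [-coronal], [-strident], [+dorsal], [-nasal], [+continuant], [-lateral]. No other two segments in the inventory coincide on all 6 features. (They do differ in [sonorant], [voice], [labial] and [round], which are not among the given features.)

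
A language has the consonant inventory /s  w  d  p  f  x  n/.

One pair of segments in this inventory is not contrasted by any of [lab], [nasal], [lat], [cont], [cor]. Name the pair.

On the given features, /f/ and /w/ have an identical profile: [+labial], [−nasal], [−lateral], [+continuant], [−coronal]. No other two segments in the inventory coincide on all 5 features. (They do differ in [sonorant], [voice], [round] and [dorsal], which are not among the given features.)

f, w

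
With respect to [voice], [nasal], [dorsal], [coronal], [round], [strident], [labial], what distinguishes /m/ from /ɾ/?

/m/ (bilabial nasal) and /ɾ/ (alveolar tap) agree on [+voice], [−dorsal], [−round], [−strident]. They differ on [nasal] (/m/ [+], /ɾ/ [−]), [labial] (/m/ [+], /ɾ/ [−]), [coronal] (/m/ [−], /ɾ/ [+]).

[nasal], [labial], [coronal]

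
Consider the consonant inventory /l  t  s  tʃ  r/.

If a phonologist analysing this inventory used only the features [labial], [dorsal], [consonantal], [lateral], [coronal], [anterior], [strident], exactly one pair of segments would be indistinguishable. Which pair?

On the given features, /t/ and /r/ have an identical profile: [−labial], [−dorsal], [+consonantal], [−lateral], [+coronal], [+anterior], [−strident]. No other two segments in the inventory coincide on all 7 features. (They do differ in [sonorant], [voice] and [continuant], which are not among the given features.)

t, r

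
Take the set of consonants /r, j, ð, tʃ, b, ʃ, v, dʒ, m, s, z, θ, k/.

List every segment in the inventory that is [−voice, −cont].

tʃ, k

First, the [−voice] segments are /tʃ, ʃ, s, θ, k/.
Within that set, [−continuant] leaves /tʃ, k/.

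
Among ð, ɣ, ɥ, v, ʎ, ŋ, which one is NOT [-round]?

ɥ

/ɥ/ is the labial-palatal glide, which is [+round]; the rest — /ð, v, ŋ, ɣ, ʎ/ — are [-round].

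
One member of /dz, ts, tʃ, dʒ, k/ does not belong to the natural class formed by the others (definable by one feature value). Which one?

k

[delayed release] (equivalently [strident], [coronal], [dorsal]) groups all but one: /dz, tʃ, ts, dʒ/ share [+delayed release] while /k/ (voiceless velar stop) alone is [−delayed release]. Removing any other segment would not leave a single-feature class that excludes it.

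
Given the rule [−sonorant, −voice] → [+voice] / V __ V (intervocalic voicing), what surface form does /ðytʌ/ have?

/t/ satisfies [−sonorant, −voice] and sits in V __ V. The [+voice] counterpart of the voiceless alveolar stop is /d/. Other segments in /ðytʌ/ either fail the structural description or are not in the environment, so the surface form is [ðydʌ].

[ðydʌ]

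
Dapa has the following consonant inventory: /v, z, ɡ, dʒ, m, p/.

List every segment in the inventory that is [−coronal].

The [−coronal] segments here are /v, ɡ, m, p/; the remaining /z, dʒ/ are [+coronal].

v, ɡ, m, p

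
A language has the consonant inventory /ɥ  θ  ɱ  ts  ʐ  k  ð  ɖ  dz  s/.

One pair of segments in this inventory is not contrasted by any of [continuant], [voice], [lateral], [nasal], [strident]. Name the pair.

ɥ, ð

/ɥ/ (labial-palatal glide) and /ð/ (voiced dental fricative) are both [+continuant], [+voice], [-lateral], [-nasal], [-strident], so none of the listed features separates them. (They do differ in [sonorant], [labial], [round] and [dorsal], which are not among the given features.) Every other pair in the inventory differs on at least one listed feature.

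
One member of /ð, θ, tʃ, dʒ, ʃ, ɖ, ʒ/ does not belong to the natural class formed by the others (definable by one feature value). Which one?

ɖ

[distributed] groups all but one: /dʒ, ʃ, ð, θ, tʃ, ʒ/ share [+distributed] while /ɖ/ (voiced retroflex stop) alone is [−distributed]. Removing any other segment would not leave a single-feature class that excludes it.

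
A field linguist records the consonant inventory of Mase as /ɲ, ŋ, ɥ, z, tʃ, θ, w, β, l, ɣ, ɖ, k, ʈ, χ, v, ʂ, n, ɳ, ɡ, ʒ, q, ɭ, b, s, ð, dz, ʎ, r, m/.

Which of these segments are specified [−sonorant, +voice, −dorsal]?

z, β, ɖ, v, ʒ, b, ð, dz

Eliminate segments failing any feature: /ɲ, ŋ, ɥ, w, l, n, ɳ, ɭ, ʎ, r, m/ are [+sonorant]; /tʃ, θ, k, ʈ, χ, ʂ, q, s/ are [−voice]; /ɣ, ɡ/ are [+dorsal]. The remaining /z, β, ɖ, v, ʒ, b, ð, dz/ satisfy [−sonorant], [+voice], [−dorsal].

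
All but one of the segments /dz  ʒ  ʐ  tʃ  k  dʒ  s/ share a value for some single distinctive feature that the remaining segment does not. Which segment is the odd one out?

/ʒ, dʒ, s, tʃ, ʐ, dz/ are all [+strident], but /k/ (voiceless velar stop) is [−strident]. No other single segment can be removed to leave a set sharing one feature value that the removed segment lacks, so /k/ is the odd one out.

k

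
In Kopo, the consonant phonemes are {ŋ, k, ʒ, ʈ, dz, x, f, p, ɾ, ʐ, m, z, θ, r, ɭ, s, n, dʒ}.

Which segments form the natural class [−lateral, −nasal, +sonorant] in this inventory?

ɾ, r

First, the [−lateral] segments are /ŋ, k, ʒ, ʈ, dz, x, f, p, ɾ, ʐ, m, z, θ, r, s, n, dʒ/.
Then [−nasal] gives /k, ʒ, ʈ, dz, x, f, p, ɾ, ʐ, z, θ, r, s, dʒ/.
Within that set, [+sonorant] leaves /ɾ, r/.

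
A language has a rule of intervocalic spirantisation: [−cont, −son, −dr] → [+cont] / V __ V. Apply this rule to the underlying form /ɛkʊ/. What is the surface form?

Only /k/ occurs between two vowels (/ɛ/ __ /ʊ/) and matches the structural description. It is a voiceless velar stop, so [−cont, −son, −dr] holds; changing it to [+continuant] with all other features held fixed yields /x/ (voiceless velar fricative). No other segment meets both the structural description and the environment, so the output is [ɛxʊ].

[ɛxʊ]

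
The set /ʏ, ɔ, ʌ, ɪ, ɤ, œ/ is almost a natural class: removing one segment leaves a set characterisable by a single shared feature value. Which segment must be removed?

ɤ

/ɔ, ɪ, œ, ʌ, ʏ/ are all [-tense], but /ɤ/ (mid back unrounded tense vowel) is [+tense]. No other single segment can be removed to leave a set sharing one feature value that the removed segment lacks, so /ɤ/ is the odd one out.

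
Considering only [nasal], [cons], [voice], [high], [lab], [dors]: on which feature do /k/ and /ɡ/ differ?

[voice]

The two segments share [−nasal], [+consonantal], [+high], [−labial], [+dorsal]. The only feature from the list on which they differ: /k/ is [−voice] while /ɡ/ is [+voice].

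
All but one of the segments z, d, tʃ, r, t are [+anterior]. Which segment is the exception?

Every segment except /tʃ/ is [+anterior]. /tʃ/ (voiceless postalveolar affricate) is [-anterior], so it is the exception.

tʃ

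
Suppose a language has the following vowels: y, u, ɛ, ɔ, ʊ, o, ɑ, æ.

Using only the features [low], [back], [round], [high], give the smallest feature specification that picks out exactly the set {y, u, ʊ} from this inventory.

[+high]

Every target segment is [+high] and no other inventory member is, so one feature is enough.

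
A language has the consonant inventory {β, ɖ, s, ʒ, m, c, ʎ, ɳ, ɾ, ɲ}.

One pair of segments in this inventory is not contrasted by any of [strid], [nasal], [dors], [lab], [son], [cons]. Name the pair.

Both /s/ and /ʒ/ are [+strident], [−nasal], [−dorsal], [−labial], [−sonorant], [+consonantal]. Since the list omits [voice], [anterior] and [distributed] — which do distinguish the voiceless alveolar fricative from the voiced postalveolar fricative — this pair collapses; all other pairs remain distinct.

s, ʒ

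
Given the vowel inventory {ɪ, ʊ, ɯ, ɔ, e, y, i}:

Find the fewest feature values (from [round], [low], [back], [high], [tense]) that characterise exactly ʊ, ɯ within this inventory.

[+high, +back]

/ʊ, ɯ/ are all [+high], [+back], and no other segment in the inventory matches both values. Dropping any one of them over-generates: [+back] alone would also admit /ɔ/; [+high] alone would also admit /ɪ, y, i/. No other single listed feature picks out exactly this set either, so fewer than two features will not do.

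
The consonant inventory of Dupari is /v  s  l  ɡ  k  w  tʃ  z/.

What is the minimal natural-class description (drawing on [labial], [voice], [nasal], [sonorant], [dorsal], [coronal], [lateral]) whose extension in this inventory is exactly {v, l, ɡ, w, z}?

The target set is precisely the extension of [+voice] in this inventory.

[+voice]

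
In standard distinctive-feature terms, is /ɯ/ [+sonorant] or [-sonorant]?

/ɯ/ is the high back unrounded vowel. The feature [sonorant] marks segments produced without turbulent airflow (nasals, liquids, glides, vowels); /ɯ/ has this property, so it is [+sonorant].

[+sonorant]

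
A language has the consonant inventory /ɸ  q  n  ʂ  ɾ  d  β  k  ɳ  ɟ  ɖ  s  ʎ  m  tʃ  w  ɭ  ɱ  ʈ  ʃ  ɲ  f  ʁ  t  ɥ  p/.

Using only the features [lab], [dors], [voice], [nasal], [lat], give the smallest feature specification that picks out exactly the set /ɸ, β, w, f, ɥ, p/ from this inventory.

Every target segment is [-nasal], [+labial]; each remaining inventory member fails at least one of these. Each conjunct is needed — [+labial] alone would also admit /m, ɱ/; [-nasal] alone would also admit /q, ʂ, ɾ, d, …/ — and no other single listed feature has exactly this extension, so two is the minimum.

[-nasal, +lab]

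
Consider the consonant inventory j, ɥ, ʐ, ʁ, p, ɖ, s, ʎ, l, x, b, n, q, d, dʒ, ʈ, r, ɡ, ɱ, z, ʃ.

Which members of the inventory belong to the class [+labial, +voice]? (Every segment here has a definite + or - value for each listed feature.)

ɥ, b, ɱ

Eliminate segments failing any feature: /j, ʐ, ʁ, ɖ, s, ʎ, l, x, n, q, d, dʒ, ʈ, r, ɡ, z, ʃ/ are [-labial]; /p/ is [-voice]. The remaining /ɥ, b, ɱ/ satisfy [+labial], [+voice].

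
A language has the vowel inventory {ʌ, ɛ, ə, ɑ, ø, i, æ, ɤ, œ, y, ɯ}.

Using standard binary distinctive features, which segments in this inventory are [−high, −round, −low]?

Among the inventory, the [−high] segments are /ʌ, ɛ, ə, ɑ, ø, æ, ɤ, œ/.
Then [−round] gives /ʌ, ɛ, ə, ɑ, æ, ɤ/.
Then [−low] leaves /ʌ, ɛ, ə, ɤ/.

ʌ, ɛ, ə, ɤ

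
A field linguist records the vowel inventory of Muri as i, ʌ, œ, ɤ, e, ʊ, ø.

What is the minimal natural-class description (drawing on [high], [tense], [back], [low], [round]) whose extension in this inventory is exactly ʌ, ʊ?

The class [+back], [-tense] has exactly /ʌ, ʊ/ as its extension in this inventory. No smaller conjunction from the listed features achieves this: [-tense] alone would also admit /œ/; [+back] alone would also admit /ɤ/; and checking the remaining single features turns up none with this extension.

[+back, -tense]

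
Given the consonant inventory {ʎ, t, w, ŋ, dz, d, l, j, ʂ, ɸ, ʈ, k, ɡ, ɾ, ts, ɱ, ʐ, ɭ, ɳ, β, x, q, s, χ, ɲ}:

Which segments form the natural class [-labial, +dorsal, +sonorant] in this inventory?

ʎ, ŋ, j, ɲ

Eliminate segments failing any feature: /t, dz, d, l, ʂ, ʈ, ɾ, ts, ʐ, ɭ, ɳ, s/ are [-dorsal]; /w, ɸ, ɱ, β/ are [+labial]; /k, ɡ, x, q, χ/ are [-sonorant]. The remaining /ʎ, ŋ, j, ɲ/ satisfy [-labial], [+dorsal], [+sonorant].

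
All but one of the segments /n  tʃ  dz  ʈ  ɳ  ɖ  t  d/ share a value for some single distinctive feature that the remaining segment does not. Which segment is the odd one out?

tʃ

/ɳ, n, d, ʈ, dz, ɖ, t/ are all [-distributed], but /tʃ/ (voiceless postalveolar affricate) is [+distributed]. No other single segment can be removed to leave a set sharing one feature value that the removed segment lacks, so /tʃ/ is the odd one out.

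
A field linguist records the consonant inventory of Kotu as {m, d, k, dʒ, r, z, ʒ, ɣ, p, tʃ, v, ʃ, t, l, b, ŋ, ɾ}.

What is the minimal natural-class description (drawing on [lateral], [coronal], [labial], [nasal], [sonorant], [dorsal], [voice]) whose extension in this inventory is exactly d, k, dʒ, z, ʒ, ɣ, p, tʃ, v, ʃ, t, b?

[-sonorant]

Every target segment is [-sonorant] and no other inventory member is, so one feature is enough.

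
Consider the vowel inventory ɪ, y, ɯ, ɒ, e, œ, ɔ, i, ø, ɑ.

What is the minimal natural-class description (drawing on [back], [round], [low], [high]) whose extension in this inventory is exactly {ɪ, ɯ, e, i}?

[-low, -round]

/ɪ, ɯ, e, i/ are all [-low], [-round], and no other segment in the inventory matches both values. Dropping any one of them over-generates: [-round] alone would also admit /ɑ/; [-low] alone would also admit /y, œ, ɔ, ø/. No other single listed feature picks out exactly this set either, so fewer than two features will not do.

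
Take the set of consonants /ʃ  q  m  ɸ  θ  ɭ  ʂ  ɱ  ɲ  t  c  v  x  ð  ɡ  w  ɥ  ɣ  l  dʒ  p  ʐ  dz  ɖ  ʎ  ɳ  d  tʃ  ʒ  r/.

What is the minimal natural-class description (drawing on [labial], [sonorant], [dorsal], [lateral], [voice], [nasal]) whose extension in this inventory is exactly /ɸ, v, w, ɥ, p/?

The class [−nasal], [+labial] has exactly /ɸ, v, w, ɥ, p/ as its extension in this inventory. No smaller conjunction from the listed features achieves this: [+labial] alone would also admit /m, ɱ/; [−nasal] alone would also admit /ʃ, q, θ, ɭ, …/; and checking the remaining single features turns up none with this extension.

[−nasal, +labial]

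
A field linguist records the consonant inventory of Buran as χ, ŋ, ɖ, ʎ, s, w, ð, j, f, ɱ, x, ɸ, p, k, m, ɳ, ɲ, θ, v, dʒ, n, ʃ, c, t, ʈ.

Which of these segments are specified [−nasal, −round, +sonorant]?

Checking each segment against [−nasal], [−round], [+sonorant]: /ʎ/ (palatal lateral approximant), /j/ (palatal glide) satisfy every feature; every other segment in the inventory fails at least one.

ʎ, j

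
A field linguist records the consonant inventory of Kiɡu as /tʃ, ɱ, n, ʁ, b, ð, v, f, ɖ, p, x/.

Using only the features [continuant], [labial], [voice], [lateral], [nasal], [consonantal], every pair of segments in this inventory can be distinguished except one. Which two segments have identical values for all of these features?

/ʁ/ (voiced uvular fricative) and /ð/ (voiced dental fricative) are both [+continuant], [−labial], [+voice], [−lateral], [−nasal], [+consonantal], so none of the listed features separates them. (They do differ in [coronal] and [dorsal], which are not among the given features.) Every other pair in the inventory differs on at least one listed feature.

ʁ, ð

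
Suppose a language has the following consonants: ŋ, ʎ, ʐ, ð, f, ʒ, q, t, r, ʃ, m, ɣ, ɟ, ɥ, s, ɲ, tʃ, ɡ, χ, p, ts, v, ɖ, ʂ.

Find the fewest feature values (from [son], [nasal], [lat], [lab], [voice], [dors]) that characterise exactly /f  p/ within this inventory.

Every target segment is [-voice], [+labial]; each remaining inventory member fails at least one of these. Each conjunct is needed — [+labial] alone would also admit /m, ɥ, v/; [-voice] alone would also admit /q, t, ʃ, s, …/ — and no other single listed feature has exactly this extension, so two is the minimum.

[-voice, +lab]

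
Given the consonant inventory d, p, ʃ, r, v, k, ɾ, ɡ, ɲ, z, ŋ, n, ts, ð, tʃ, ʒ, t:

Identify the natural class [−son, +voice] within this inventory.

d, v, ɡ, z, ð, ʒ

Eliminate segments failing any feature: /p, ʃ, k, ts, tʃ, t/ are [−voice]; /r, ɾ, ɲ, ŋ, n/ are [+sonorant]. The remaining /d, v, ɡ, z, ð, ʒ/ satisfy [−sonorant], [+voice].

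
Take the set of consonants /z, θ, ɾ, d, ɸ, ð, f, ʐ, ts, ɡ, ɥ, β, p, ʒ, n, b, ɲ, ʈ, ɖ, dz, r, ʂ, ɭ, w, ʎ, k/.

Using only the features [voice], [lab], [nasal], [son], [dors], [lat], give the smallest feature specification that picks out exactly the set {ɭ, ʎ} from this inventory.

The target set is precisely the extension of [+lateral] in this inventory.

[+lat]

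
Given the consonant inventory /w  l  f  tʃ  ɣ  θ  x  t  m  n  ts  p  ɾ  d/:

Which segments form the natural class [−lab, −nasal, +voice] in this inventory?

l, ɣ, ɾ, d

Among the inventory, the [−labial] segments are /l, tʃ, ɣ, θ, x, t, n, ts, ɾ, d/.
Among these, [−nasal] gives /l, tʃ, ɣ, θ, x, t, ts, ɾ, d/.
Intersecting with [+voice] leaves /l, ɣ, ɾ, d/.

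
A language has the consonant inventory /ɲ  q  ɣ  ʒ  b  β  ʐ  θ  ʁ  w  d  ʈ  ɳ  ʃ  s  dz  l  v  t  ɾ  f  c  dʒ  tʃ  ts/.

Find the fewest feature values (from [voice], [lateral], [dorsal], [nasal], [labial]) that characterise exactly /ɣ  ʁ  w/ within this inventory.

[+voice, -nasal, +dorsal]

Every target segment is [+voice], [-nasal], [+dorsal]; each remaining inventory member fails at least one of these. Each conjunct is needed — [-nasal, +dorsal] alone would also admit /q, c/; [+voice, +dorsal] alone would also admit /ɲ/; [+voice, -nasal] alone would also admit /ʒ, b, β, ʐ, …/ — and no other combination of two listed features has exactly this extension, so three is the minimum.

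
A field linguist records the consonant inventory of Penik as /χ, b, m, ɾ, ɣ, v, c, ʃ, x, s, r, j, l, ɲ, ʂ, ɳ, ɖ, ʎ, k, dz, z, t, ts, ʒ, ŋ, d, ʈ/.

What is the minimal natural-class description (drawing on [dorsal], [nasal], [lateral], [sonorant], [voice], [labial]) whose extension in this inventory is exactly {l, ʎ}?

/l, ʎ/ are exactly the [+lateral] segments in the inventory, so a single feature suffices.

[+lateral]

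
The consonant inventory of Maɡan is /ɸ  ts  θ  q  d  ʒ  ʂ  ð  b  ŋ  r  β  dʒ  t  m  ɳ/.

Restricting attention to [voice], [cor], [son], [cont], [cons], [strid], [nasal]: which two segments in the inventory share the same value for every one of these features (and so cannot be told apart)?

Both /m/ and /ŋ/ are [+voice], [−coronal], [+sonorant], [−continuant], [+consonantal], [−strident], [+nasal]. Since the list omits [labial] and [dorsal] — which do distinguish the bilabial nasal from the velar nasal — this pair collapses; all other pairs remain distinct.

m, ŋ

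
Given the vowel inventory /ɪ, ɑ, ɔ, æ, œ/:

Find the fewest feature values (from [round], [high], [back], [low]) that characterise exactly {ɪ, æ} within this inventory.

The class [−back], [−round] has exactly /ɪ, æ/ as its extension in this inventory. No smaller conjunction from the listed features achieves this: [−round] alone would also admit /ɑ/; [−back] alone would also admit /œ/; and checking the remaining single features turns up none with this extension.

[−back, −round]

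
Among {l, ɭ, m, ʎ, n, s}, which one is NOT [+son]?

s

/ʎ, l, m, n, ɭ/ are all [+sonorant]; /s/ (voiceless alveolar fricative) is [-sonorant].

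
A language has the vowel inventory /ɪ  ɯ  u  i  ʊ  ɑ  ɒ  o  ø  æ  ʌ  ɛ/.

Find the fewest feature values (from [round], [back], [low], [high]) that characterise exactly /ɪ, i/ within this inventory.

[+high, −back]

The class [+high], [−back] has exactly /ɪ, i/ as its extension in this inventory. No smaller conjunction from the listed features achieves this: [−back] alone would also admit /ø, æ, ɛ/; [+high] alone would also admit /ɯ, u, ʊ/; and checking the remaining single features turns up none with this extension.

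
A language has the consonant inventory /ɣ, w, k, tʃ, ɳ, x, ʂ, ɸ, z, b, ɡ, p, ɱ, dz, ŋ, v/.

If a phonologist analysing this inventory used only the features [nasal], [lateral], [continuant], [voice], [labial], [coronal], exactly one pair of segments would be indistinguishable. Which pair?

On the given features, /v/ and /w/ have an identical profile: [−nasal], [−lateral], [+continuant], [+voice], [+labial], [−coronal]. No other two segments in the inventory coincide on all 6 features. (They do differ in [sonorant], [round] and [dorsal], which are not among the given features.)

v, w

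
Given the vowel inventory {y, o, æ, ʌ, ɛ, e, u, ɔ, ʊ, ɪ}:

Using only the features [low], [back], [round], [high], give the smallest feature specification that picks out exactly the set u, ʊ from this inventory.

The class [+high], [+back] has exactly /u, ʊ/ as its extension in this inventory. No smaller conjunction from the listed features achieves this: [+back] alone would also admit /o, ʌ, ɔ/; [+high] alone would also admit /y, ɪ/; and checking the remaining single features turns up none with this extension.

[+high, +back]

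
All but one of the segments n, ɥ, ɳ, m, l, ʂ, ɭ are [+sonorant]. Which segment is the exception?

ʂ

/ʂ/ is the voiceless retroflex fricative, which is [−sonorant]; the rest — /ɥ, ɳ, ɭ, m, n, l/ — are [+sonorant].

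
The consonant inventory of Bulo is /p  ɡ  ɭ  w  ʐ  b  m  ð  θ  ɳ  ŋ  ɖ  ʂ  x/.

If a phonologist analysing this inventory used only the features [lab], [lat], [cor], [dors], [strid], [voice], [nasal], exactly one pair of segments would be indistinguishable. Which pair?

Both /ɖ/ and /ð/ are [−labial], [−lateral], [+coronal], [−dorsal], [−strident], [+voice], [−nasal]. Since the list omits [continuant], [anterior] and [distributed] — which do distinguish the voiced retroflex stop from the voiced dental fricative — this pair collapses; all other pairs remain distinct.

ɖ, ð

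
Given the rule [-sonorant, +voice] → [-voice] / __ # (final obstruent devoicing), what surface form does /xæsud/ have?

[xæsut]

The only segment in the rule's environment that also matches [-sonorant, +voice] is /d/. Applying [-voice] turns the voiced alveolar stop into /t/ (voiceless alveolar stop), giving [xæsut].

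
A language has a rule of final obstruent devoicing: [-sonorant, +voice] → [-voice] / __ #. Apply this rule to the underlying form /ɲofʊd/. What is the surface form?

/d/ satisfies [-sonorant, +voice] and sits in __ #. The [-voice] counterpart of the voiced alveolar stop is /t/. Other segments in /ɲofʊd/ either fail the structural description or are not in the environment, so the surface form is [ɲofʊt].

[ɲofʊt]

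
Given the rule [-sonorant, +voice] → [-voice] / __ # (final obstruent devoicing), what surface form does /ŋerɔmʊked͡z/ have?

[ŋerɔmʊket͡s]

Only the final segment /d͡z/ is both word-final and matches the structural description. It is a voiced alveolar affricate, so [-sonorant, +voice] holds; changing it to [-voice] with all other features held fixed yields /t͡s/ (voiceless alveolar affricate). No other segment meets both the structural description and the environment, so the output is [ŋerɔmʊket͡s].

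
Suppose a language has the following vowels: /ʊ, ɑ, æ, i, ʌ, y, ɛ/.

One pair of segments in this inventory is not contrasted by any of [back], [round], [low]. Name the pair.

i, ɛ

Both /i/ and /ɛ/ are [−back], [−round], [−low]. Since the list omits [high] and [tense] — which do distinguish the high front unrounded tense vowel from the mid front unrounded lax vowel — this pair collapses; all other pairs remain distinct.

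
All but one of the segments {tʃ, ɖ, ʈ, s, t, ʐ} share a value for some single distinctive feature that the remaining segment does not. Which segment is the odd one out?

[distributed] groups all but one: /ʈ, ʐ, t, s, ɖ/ share [−distributed] while /tʃ/ (voiceless postalveolar affricate) alone is [+distributed]. Removing any other segment would not leave a single-feature class that excludes it.

tʃ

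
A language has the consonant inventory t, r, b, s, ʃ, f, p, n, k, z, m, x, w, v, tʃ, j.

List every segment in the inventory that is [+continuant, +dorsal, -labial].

Checking each segment against [+continuant], [+dorsal], [-labial]: /x/ (voiceless velar fricative), /j/ (palatal glide) satisfy every feature; every other segment in the inventory fails at least one.

x, j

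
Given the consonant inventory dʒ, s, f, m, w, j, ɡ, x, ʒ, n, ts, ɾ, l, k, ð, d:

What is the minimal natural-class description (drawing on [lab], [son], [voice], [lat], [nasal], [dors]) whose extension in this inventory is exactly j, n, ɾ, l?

[+son, -lab]

Every target segment is [+sonorant], [-labial]; each remaining inventory member fails at least one of these. Each conjunct is needed — [-labial] alone would also admit /dʒ, s, ɡ, x, …/; [+sonorant] alone would also admit /m, w/ — and no other single listed feature has exactly this extension, so two is the minimum.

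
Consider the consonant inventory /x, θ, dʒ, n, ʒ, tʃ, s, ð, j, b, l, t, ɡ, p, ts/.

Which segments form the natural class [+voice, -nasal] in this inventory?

dʒ, ʒ, ð, j, b, l, ɡ

The [+voice] segments are /dʒ, n, ʒ, ð, j, b, l, ɡ/.
Among these, [-nasal] leaves /dʒ, ʒ, ð, j, b, l, ɡ/.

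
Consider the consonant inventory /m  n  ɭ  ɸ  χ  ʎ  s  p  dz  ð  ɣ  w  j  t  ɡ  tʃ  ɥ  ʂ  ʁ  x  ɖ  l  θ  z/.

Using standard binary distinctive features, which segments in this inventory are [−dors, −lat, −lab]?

n, s, dz, ð, t, tʃ, ʂ, ɖ, θ, z

The [−dorsal] segments are /m, n, ɭ, ɸ, s, p, dz, ð, t, tʃ, ʂ, ɖ, l, θ, z/.
Intersecting with [−lateral] gives /m, n, ɸ, s, p, dz, ð, t, tʃ, ʂ, ɖ, θ, z/.
Intersecting with [−labial] leaves /n, s, dz, ð, t, tʃ, ʂ, ɖ, θ, z/.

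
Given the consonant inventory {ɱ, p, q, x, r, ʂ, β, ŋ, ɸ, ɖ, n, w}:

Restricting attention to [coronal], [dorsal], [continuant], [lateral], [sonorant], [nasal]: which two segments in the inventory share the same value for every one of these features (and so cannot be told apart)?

Both /ɸ/ and /β/ are [−coronal], [−dorsal], [+continuant], [−lateral], [−sonorant], [−nasal]. Since the list omits [voice] — which does distinguish the voiceless bilabial fricative from the voiced bilabial fricative — this pair collapses; all other pairs remain distinct.

ɸ, β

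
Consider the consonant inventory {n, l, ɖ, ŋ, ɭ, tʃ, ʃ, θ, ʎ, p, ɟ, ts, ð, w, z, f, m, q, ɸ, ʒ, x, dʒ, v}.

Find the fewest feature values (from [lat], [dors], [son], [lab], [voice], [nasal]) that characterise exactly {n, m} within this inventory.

[+nasal, −dors]

Every target segment is [+nasal], [−dorsal]; each remaining inventory member fails at least one of these. Each conjunct is needed — [−dorsal] alone would also admit /l, ɖ, ɭ, tʃ, …/; [+nasal] alone would also admit /ŋ/ — and no other single listed feature has exactly this extension, so two is the minimum.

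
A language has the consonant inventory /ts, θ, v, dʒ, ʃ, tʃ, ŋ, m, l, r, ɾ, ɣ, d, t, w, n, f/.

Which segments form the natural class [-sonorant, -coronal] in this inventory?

Checking each segment against [-sonorant], [-coronal]: /v/ (voiced labiodental fricative), /ɣ/ (voiced velar fricative), /f/ (voiceless labiodental fricative) satisfy every feature; every other segment in the inventory fails at least one.

v, ɣ, f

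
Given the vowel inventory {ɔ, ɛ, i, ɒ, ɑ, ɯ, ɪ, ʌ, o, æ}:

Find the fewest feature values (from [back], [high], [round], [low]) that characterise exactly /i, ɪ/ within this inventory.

Every target segment is [+high], [−back]; each remaining inventory member fails at least one of these. Each conjunct is needed — [−back] alone would also admit /ɛ, æ/; [+high] alone would also admit /ɯ/ — and no other single listed feature has exactly this extension, so two is the minimum.

[+high, −back]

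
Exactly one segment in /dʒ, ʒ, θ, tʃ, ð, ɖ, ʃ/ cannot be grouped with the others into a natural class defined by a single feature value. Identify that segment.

ɖ

The remaining segments after removing /ɖ/ share [+distributed]; /ɖ/ (voiced retroflex stop) is [−distributed]. For every other candidate removal, the leftover set fails to share any single feature value that the removed segment lacks.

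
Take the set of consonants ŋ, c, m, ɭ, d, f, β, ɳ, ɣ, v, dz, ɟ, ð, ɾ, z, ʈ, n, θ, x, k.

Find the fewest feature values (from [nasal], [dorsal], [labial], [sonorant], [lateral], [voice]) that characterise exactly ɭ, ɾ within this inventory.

The class [+sonorant], [−nasal] has exactly /ɭ, ɾ/ as its extension in this inventory. No smaller conjunction from the listed features achieves this: [−nasal] alone would also admit /c, d, f, β, …/; [+sonorant] alone would also admit /ŋ, m, ɳ, n/; and checking the remaining single features turns up none with this extension.

[+sonorant, −nasal]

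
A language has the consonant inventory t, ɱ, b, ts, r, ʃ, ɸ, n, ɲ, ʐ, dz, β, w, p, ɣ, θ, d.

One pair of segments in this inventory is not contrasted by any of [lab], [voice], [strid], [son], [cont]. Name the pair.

n, ɲ

On the given features, /n/ and /ɲ/ have an identical profile: [-labial], [+voice], [-strident], [+sonorant], [-continuant]. No other two segments in the inventory coincide on all 5 features. (They do differ in [dorsal], which is not among the given features.)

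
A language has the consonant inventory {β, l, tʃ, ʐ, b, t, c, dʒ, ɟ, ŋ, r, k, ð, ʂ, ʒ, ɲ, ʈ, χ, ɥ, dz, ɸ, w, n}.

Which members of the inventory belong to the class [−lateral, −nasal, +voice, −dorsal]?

β, ʐ, b, dʒ, r, ð, ʒ, dz

First, the [−lateral] segments are /β, tʃ, ʐ, b, t, c, dʒ, ɟ, ŋ, r, k, ð, ʂ, ʒ, ɲ, ʈ, χ, ɥ, dz, ɸ, w, n/.
Within that set, [−nasal] gives /β, tʃ, ʐ, b, t, c, dʒ, ɟ, r, k, ð, ʂ, ʒ, ʈ, χ, ɥ, dz, ɸ, w/.
Of those, [+voice] gives /β, ʐ, b, dʒ, ɟ, r, ð, ʒ, ɥ, dz, w/.
Of those, [−dorsal] leaves /β, ʐ, b, dʒ, r, ð, ʒ, dz/.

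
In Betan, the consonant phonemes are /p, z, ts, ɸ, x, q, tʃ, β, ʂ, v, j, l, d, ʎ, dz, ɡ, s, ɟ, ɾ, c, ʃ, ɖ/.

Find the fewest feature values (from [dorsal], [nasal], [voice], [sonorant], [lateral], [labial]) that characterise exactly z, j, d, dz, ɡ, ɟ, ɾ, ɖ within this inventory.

[+voice, −lateral, −labial]

The class [+voice], [−lateral], [−labial] has exactly /z, j, d, dz, ɡ, ɟ, ɾ, ɖ/ as its extension in this inventory. No smaller conjunction from the listed features achieves this: [−lateral, −labial] alone would also admit /ts, x, q, tʃ, …/; [+voice, −labial] alone would also admit /l, ʎ/; [+voice, −lateral] alone would also admit /β, v/; and checking the remaining two-feature bundles turns up none with this extension.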